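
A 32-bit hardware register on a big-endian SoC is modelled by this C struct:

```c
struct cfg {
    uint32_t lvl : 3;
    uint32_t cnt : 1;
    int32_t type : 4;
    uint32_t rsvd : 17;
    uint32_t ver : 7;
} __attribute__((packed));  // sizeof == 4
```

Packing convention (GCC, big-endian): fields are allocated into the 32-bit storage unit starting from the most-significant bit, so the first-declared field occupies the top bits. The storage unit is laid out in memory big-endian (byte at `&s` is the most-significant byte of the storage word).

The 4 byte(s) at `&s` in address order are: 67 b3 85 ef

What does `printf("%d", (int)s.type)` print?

[0]=0x67 [1]=0xb3 [2]=0x85 [3]=0xef (big-endian) → word 0x67b385ef
lvl [29+:3] = (word>>29) & 0x7 = 3
cnt [28+:1] = (word>>28) & 0x1 = 0
type [24+:4] = (word>>24) & 0xf = 7  ←
rsvd [7+:17] = (word>>7) & 0x1ffff = 91915
ver [0+:7] = (word>>0) & 0x7f = 111
type signed 4b, MSB=0: value = 7

7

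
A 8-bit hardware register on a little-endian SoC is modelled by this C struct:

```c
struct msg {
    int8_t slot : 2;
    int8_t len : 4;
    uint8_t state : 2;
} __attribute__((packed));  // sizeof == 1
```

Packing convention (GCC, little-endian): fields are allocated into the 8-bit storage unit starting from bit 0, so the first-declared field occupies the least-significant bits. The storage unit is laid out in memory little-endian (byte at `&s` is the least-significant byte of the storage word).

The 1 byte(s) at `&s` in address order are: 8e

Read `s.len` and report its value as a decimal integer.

[0]=0x8e (little-endian) → word 0x8e
slot:2 @ bit 0 → (0x8e>>0)&0x3 = 0x2
len:4 @ bit 2 → (0x8e>>2)&0xf = 0x3  ←
state:2 @ bit 6 → (0x8e>>6)&0x3 = 0x2
len signed 4b, MSB=0: value = 3

3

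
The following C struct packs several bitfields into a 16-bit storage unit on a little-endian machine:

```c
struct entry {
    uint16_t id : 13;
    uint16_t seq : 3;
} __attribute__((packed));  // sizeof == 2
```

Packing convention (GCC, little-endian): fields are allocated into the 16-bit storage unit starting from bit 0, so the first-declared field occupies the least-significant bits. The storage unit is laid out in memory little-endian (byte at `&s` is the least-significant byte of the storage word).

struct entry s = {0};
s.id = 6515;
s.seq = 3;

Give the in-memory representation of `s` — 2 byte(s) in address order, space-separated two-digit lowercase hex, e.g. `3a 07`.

73 79

id (13b) val=6515 bits=0x1973 at bit 0: 0x1973
seq (3b) val=3 bits=0x3 at bit 13: 0x7973
word = 0x7973 → little-endian bytes:
  [0]=0x73  [1]=0x79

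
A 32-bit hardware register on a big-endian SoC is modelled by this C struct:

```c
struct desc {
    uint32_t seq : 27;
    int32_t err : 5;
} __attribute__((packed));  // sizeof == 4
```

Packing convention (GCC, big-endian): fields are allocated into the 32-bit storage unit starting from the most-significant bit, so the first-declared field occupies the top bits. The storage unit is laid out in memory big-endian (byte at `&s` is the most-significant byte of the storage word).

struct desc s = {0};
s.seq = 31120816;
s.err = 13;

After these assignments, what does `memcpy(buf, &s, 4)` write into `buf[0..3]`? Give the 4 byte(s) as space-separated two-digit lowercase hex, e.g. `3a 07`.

seq:27 = 31120816 → 0x1daddb0 << 5 → word 0x3b5bb600
err:5 = 13 → 0xd << 0 → word 0x3b5bb60d
word = 0x3b5bb60d → big-endian bytes:
  [0]=0x3b  [1]=0x5b  [2]=0xb6  [3]=0x0d

3b 5b b6 0d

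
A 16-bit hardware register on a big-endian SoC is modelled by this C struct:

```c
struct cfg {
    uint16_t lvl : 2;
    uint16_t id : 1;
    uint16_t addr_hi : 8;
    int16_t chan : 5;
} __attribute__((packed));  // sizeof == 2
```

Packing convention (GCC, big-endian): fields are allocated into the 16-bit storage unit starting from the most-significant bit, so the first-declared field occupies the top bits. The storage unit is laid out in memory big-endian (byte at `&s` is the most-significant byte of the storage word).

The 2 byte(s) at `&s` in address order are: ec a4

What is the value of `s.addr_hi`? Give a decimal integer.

101

[0]=0xec [1]=0xa4 (big-endian) → word 0xeca4
lvl [14+:2] = (word>>14) & 0x3 = 3
id [13+:1] = (word>>13) & 0x1 = 1
addr_hi [5+:8] = (word>>5) & 0xff = 101  ←
chan [0+:5] = (word>>0) & 0x1f = 4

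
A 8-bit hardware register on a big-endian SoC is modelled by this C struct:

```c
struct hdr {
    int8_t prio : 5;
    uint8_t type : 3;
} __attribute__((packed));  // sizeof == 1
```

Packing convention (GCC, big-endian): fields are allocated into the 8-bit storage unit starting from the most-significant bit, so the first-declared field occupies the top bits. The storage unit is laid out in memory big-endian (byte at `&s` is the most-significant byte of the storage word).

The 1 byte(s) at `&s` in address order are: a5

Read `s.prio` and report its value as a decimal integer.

-12

[0]=0xa5 (big-endian) → word 0xa5
prio [3+:5] = (word>>3) & 0x1f = 20  ←
type [0+:3] = (word>>0) & 0x7 = 5
prio signed 5b, MSB=1: 20 - 32 = -12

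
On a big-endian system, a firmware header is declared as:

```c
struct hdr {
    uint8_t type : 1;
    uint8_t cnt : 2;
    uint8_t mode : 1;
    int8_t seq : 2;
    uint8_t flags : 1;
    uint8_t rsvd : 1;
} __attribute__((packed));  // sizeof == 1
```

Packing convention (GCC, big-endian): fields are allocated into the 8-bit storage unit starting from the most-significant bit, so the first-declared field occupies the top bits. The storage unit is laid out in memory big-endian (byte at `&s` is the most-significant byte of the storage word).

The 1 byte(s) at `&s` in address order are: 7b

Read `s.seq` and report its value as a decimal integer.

[0]=0x7b (big-endian) → word 0x7b
type:1 @ bit 7 → (0x7b>>7)&0x1 = 0x0
cnt:2 @ bit 5 → (0x7b>>5)&0x3 = 0x3
mode:1 @ bit 4 → (0x7b>>4)&0x1 = 0x1
seq:2 @ bit 2 → (0x7b>>2)&0x3 = 0x2  ←
flags:1 @ bit 1 → (0x7b>>1)&0x1 = 0x1
rsvd:1 @ bit 0 → (0x7b>>0)&0x1 = 0x1
seq signed 2b, MSB=1: 2 - 4 = -2

-2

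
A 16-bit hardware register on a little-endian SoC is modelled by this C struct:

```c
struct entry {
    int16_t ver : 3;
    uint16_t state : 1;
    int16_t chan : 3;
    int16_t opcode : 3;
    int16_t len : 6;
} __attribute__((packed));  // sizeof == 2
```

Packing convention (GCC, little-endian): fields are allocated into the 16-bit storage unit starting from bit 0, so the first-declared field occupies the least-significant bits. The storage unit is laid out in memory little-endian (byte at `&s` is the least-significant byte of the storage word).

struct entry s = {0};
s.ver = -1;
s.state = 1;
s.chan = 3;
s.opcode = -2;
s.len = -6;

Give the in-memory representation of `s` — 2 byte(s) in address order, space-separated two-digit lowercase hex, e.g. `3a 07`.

3f eb

ver:3 = -1 → 0x7 << 0 → word 0x0007
state:1 = 1 → 0x1 << 3 → word 0x000f
chan:3 = 3 → 0x3 << 4 → word 0x003f
opcode:3 = -2 → 0x6 << 7 → word 0x033f
len:6 = -6 → 0x3a << 10 → word 0xeb3f
word = 0xeb3f → little-endian bytes:
  [0]=0x3f  [1]=0xeb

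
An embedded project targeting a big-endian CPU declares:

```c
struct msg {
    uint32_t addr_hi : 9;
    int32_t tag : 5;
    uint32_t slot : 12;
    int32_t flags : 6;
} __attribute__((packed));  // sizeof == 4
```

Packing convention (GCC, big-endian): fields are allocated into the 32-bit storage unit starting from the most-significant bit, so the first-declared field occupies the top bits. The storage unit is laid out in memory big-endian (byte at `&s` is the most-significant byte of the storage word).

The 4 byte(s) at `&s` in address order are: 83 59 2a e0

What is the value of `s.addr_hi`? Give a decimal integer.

262

[0]=0x83 [1]=0x59 [2]=0x2a [3]=0xe0 (big-endian) → word 0x83592ae0
addr_hi:9 @ bit 23 → (0x83592ae0>>23)&0x1ff = 0x106  ←
tag:5 @ bit 18 → (0x83592ae0>>18)&0x1f = 0x16
slot:12 @ bit 6 → (0x83592ae0>>6)&0xfff = 0x4ab
flags:6 @ bit 0 → (0x83592ae0>>0)&0x3f = 0x20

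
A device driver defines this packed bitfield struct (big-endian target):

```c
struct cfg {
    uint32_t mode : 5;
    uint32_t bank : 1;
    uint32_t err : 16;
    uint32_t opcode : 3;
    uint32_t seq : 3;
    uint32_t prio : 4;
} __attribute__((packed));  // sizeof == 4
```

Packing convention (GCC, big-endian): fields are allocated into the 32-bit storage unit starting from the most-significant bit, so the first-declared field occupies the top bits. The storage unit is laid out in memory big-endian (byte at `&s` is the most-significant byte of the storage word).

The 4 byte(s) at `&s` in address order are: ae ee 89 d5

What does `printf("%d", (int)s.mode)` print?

21

[0]=0xae [1]=0xee [2]=0x89 [3]=0xd5 (big-endian) → word 0xaeee89d5
mode [27+:5] = (word>>27) & 0x1f = 21  ←
bank [26+:1] = (word>>26) & 0x1 = 1
err [10+:16] = (word>>10) & 0xffff = 48034
opcode [7+:3] = (word>>7) & 0x7 = 3
seq [4+:3] = (word>>4) & 0x7 = 5
prio [0+:4] = (word>>0) & 0xf = 5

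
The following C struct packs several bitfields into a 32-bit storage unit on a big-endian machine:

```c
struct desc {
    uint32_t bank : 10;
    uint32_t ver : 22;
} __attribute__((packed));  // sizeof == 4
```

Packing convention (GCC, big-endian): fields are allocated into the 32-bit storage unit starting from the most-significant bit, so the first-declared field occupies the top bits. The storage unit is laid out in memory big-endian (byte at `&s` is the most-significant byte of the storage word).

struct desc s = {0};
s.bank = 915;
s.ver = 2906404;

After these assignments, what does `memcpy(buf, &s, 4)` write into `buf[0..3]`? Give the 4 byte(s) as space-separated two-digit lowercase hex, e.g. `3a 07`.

e4 ec 59 24

bank (10b) val=915 bits=0x393 at bit 22: 0xe4c00000
ver (22b) val=2906404 bits=0x2c5924 at bit 0: 0xe4ec5924
word = 0xe4ec5924 → big-endian bytes:
  [0]=0xe4  [1]=0xec  [2]=0x59  [3]=0x24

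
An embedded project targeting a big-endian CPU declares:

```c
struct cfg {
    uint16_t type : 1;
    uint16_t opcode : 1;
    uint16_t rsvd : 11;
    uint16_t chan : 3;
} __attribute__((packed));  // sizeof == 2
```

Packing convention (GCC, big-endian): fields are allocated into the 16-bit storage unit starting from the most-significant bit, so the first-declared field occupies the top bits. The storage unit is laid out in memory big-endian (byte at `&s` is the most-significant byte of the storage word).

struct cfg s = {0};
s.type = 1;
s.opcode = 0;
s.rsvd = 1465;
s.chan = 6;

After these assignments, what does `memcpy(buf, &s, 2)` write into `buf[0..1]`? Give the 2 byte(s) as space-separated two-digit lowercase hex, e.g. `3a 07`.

[15+:1] type=1 & 0x1 = 0x1; word=0x8000
[14+:1] opcode=0 & 0x1 = 0x0; word=0x8000
[3+:11] rsvd=1465 & 0x7ff = 0x5b9; word=0xadc8
[0+:3] chan=6 & 0x7 = 0x6; word=0xadce
word = 0xadce → big-endian bytes:
  [0]=0xad  [1]=0xce

ad ce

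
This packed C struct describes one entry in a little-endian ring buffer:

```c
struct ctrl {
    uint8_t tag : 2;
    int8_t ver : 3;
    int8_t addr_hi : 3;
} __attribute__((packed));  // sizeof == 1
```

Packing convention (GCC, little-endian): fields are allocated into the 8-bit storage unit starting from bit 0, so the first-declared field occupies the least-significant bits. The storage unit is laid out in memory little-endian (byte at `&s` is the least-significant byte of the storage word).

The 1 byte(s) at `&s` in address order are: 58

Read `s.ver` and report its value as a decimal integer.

-2

[0]=0x58 (little-endian) → word 0x58
tag [0+:2] = (word>>0) & 0x3 = 0
ver [2+:3] = (word>>2) & 0x7 = 6  ←
addr_hi [5+:3] = (word>>5) & 0x7 = 2
ver signed 3b, MSB=1: 6 - 8 = -2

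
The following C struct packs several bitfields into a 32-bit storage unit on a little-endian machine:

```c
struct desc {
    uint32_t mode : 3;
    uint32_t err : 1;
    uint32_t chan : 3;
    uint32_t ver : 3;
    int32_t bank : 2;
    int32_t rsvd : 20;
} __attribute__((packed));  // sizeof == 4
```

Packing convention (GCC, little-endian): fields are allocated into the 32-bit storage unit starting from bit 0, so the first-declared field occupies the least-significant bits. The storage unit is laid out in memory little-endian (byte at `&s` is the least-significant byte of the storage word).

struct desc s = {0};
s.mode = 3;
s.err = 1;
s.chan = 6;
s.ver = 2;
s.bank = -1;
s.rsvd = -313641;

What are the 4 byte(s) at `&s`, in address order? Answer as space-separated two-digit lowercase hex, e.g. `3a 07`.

6b 7d 6d b3

mode (3b) val=3 bits=0x3 at bit 0: 0x00000003
err (1b) val=1 bits=0x1 at bit 3: 0x0000000b
chan (3b) val=6 bits=0x6 at bit 4: 0x0000006b
ver (3b) val=2 bits=0x2 at bit 7: 0x0000016b
bank (2b) val=-1 bits=0x3 at bit 10: 0x00000d6b
rsvd (20b) val=-313641 bits=0xb36d7 at bit 12: 0xb36d7d6b
word = 0xb36d7d6b → little-endian bytes:
  [0]=0x6b  [1]=0x7d  [2]=0x6d  [3]=0xb3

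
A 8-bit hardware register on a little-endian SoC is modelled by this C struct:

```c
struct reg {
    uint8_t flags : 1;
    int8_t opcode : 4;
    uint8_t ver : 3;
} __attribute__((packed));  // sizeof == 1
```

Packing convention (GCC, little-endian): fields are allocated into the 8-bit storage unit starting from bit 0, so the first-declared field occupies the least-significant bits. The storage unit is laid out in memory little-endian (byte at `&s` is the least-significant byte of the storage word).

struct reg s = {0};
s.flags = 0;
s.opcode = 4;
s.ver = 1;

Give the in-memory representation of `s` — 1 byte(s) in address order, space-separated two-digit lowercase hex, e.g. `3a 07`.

[0+:1] flags=0 & 0x1 = 0x0; word=0x00
[1+:4] opcode=4 & 0xf = 0x4; word=0x08
[5+:3] ver=1 & 0x7 = 0x1; word=0x28
word = 0x28 → little-endian bytes:
  [0]=0x28

28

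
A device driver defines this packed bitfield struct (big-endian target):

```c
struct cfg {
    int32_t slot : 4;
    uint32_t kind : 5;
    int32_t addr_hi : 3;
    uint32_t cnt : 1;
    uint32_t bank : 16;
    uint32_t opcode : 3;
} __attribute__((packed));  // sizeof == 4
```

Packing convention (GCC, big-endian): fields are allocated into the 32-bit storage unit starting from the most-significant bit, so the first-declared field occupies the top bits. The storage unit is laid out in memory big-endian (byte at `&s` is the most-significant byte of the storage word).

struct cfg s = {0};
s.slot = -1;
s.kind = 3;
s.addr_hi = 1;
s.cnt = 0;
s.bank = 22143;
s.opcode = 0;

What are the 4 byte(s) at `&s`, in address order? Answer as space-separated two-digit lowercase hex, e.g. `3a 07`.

f1 92 b3 f8

slot (4b) val=-1 bits=0xf at bit 28: 0xf0000000
kind (5b) val=3 bits=0x3 at bit 23: 0xf1800000
addr_hi (3b) val=1 bits=0x1 at bit 20: 0xf1900000
cnt (1b) val=0 bits=0x0 at bit 19: 0xf1900000
bank (16b) val=22143 bits=0x567f at bit 3: 0xf192b3f8
opcode (3b) val=0 bits=0x0 at bit 0: 0xf192b3f8
word = 0xf192b3f8 → big-endian bytes:
  [0]=0xf1  [1]=0x92  [2]=0xb3  [3]=0xf8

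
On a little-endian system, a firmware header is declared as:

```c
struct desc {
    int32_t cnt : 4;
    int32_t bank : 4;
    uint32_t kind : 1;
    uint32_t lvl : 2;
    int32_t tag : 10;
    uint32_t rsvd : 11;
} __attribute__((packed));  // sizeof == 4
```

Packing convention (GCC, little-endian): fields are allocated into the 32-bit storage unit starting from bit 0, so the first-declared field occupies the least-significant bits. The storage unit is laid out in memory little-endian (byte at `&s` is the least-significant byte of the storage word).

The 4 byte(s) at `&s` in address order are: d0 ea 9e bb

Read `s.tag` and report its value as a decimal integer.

[0]=0xd0 [1]=0xea [2]=0x9e [3]=0xbb (little-endian) → word 0xbb9eead0
cnt:4 @ bit 0 → (0xbb9eead0>>0)&0xf = 0x0
bank:4 @ bit 4 → (0xbb9eead0>>4)&0xf = 0xd
kind:1 @ bit 8 → (0xbb9eead0>>8)&0x1 = 0x0
lvl:2 @ bit 9 → (0xbb9eead0>>9)&0x3 = 0x1
tag:10 @ bit 11 → (0xbb9eead0>>11)&0x3ff = 0x3dd  ←
rsvd:11 @ bit 21 → (0xbb9eead0>>21)&0x7ff = 0x5dc
tag signed 10b, MSB=1: 989 - 1024 = -35

-35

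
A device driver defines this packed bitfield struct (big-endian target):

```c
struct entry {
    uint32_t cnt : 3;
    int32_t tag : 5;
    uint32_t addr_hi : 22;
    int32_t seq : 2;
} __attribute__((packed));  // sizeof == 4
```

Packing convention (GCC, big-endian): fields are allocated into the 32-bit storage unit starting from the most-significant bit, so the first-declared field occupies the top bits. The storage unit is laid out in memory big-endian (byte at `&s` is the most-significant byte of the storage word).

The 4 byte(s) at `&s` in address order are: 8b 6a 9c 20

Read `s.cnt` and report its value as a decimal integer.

[0]=0x8b [1]=0x6a [2]=0x9c [3]=0x20 (big-endian) → word 0x8b6a9c20
cnt:3 @ bit 29 → (0x8b6a9c20>>29)&0x7 = 0x4  ←
tag:5 @ bit 24 → (0x8b6a9c20>>24)&0x1f = 0xb
addr_hi:22 @ bit 2 → (0x8b6a9c20>>2)&0x3fffff = 0x1aa708
seq:2 @ bit 0 → (0x8b6a9c20>>0)&0x3 = 0x0

4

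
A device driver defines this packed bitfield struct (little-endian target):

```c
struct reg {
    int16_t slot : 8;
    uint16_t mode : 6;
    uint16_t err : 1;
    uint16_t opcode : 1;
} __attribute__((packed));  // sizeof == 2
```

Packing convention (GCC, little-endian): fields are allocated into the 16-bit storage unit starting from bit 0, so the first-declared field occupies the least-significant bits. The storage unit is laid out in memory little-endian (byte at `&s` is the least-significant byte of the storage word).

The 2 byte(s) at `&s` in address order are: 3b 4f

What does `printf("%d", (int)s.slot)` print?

[0]=0x3b [1]=0x4f (little-endian) → word 0x4f3b
slot:8 @ bit 0 → (0x4f3b>>0)&0xff = 0x3b  ←
mode:6 @ bit 8 → (0x4f3b>>8)&0x3f = 0xf
err:1 @ bit 14 → (0x4f3b>>14)&0x1 = 0x1
opcode:1 @ bit 15 → (0x4f3b>>15)&0x1 = 0x0
slot signed 8b, MSB=0: value = 59

59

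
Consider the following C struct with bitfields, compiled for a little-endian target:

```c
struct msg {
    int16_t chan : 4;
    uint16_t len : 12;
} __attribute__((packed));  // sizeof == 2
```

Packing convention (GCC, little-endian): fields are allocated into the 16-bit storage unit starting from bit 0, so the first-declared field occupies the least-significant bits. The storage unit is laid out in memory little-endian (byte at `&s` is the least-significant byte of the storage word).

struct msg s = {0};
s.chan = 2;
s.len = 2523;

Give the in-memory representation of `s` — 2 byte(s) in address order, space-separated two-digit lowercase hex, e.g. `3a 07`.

b2 9d

chan (4b) val=2 bits=0x2 at bit 0: 0x0002
len (12b) val=2523 bits=0x9db at bit 4: 0x9db2
word = 0x9db2 → little-endian bytes:
  [0]=0xb2  [1]=0x9d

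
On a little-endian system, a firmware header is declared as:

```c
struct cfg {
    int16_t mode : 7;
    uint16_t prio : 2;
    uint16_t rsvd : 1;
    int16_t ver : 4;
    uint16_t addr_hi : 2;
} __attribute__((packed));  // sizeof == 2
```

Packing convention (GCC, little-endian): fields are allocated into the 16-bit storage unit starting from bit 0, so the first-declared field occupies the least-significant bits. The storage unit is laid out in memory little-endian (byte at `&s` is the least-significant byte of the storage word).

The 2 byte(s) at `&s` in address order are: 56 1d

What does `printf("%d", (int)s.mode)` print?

-42

[0]=0x56 [1]=0x1d (little-endian) → word 0x1d56
mode:7 @ bit 0 → (0x1d56>>0)&0x7f = 0x56  ←
prio:2 @ bit 7 → (0x1d56>>7)&0x3 = 0x2
rsvd:1 @ bit 9 → (0x1d56>>9)&0x1 = 0x0
ver:4 @ bit 10 → (0x1d56>>10)&0xf = 0x7
addr_hi:2 @ bit 14 → (0x1d56>>14)&0x3 = 0x0
mode signed 7b, MSB=1: 86 - 128 = -42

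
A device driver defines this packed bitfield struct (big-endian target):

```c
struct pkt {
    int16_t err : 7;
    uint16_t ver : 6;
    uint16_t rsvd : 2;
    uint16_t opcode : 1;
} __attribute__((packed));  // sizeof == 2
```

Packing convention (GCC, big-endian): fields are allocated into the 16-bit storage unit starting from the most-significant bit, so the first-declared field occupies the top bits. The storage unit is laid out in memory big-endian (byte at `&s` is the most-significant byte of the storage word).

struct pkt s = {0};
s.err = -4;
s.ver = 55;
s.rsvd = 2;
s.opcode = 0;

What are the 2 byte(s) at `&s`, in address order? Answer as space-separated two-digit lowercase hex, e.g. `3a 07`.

[9+:7] err=-4 & 0x7f = 0x7c; word=0xf800
[3+:6] ver=55 & 0x3f = 0x37; word=0xf9b8
[1+:2] rsvd=2 & 0x3 = 0x2; word=0xf9bc
[0+:1] opcode=0 & 0x1 = 0x0; word=0xf9bc
word = 0xf9bc → big-endian bytes:
  [0]=0xf9  [1]=0xbc

f9 bc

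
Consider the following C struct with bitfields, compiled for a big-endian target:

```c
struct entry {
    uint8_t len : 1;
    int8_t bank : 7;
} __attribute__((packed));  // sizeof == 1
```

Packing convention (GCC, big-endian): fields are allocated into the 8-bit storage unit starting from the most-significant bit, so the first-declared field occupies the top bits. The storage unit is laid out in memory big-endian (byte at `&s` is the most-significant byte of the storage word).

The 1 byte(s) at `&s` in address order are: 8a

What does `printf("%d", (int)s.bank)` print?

[0]=0x8a (big-endian) → word 0x8a
len [7+:1] = (word>>7) & 0x1 = 1
bank [0+:7] = (word>>0) & 0x7f = 10  ←
bank signed 7b, MSB=0: value = 10

10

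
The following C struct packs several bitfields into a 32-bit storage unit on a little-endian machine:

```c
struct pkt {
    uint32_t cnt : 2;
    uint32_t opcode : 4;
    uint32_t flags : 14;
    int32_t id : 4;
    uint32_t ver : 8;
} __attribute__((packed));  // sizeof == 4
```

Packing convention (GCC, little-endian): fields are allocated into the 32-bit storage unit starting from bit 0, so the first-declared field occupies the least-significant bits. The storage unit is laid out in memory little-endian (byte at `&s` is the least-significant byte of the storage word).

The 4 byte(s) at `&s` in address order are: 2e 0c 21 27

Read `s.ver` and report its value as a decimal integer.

39

[0]=0x2e [1]=0x0c [2]=0x21 [3]=0x27 (little-endian) → word 0x27210c2e
cnt [0+:2] = (word>>0) & 0x3 = 2
opcode [2+:4] = (word>>2) & 0xf = 11
flags [6+:14] = (word>>6) & 0x3fff = 1072
id [20+:4] = (word>>20) & 0xf = 2
ver [24+:8] = (word>>24) & 0xff = 39  ←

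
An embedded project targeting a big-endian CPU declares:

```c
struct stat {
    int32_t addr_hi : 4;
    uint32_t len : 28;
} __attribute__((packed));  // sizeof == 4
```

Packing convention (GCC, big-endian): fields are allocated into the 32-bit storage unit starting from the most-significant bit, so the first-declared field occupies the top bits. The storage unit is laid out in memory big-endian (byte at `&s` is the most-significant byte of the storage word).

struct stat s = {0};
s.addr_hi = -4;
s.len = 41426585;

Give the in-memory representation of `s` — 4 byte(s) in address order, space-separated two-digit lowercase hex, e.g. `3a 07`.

[28+:4] addr_hi=-4 & 0xf = 0xc; word=0xc0000000
[0+:28] len=41426585 & 0xfffffff = 0x2781e99; word=0xc2781e99
word = 0xc2781e99 → big-endian bytes:
  [0]=0xc2  [1]=0x78  [2]=0x1e  [3]=0x99

c2 78 1e 99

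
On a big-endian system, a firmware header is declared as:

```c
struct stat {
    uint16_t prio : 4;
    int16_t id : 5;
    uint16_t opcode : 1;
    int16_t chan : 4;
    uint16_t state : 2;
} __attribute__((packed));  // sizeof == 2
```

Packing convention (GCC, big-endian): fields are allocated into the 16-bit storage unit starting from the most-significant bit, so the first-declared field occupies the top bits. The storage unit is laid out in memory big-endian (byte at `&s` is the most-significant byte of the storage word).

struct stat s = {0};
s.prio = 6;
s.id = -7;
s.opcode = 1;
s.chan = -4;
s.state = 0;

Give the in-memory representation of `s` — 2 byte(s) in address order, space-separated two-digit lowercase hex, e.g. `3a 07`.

prio (4b) val=6 bits=0x6 at bit 12: 0x6000
id (5b) val=-7 bits=0x19 at bit 7: 0x6c80
opcode (1b) val=1 bits=0x1 at bit 6: 0x6cc0
chan (4b) val=-4 bits=0xc at bit 2: 0x6cf0
state (2b) val=0 bits=0x0 at bit 0: 0x6cf0
word = 0x6cf0 → big-endian bytes:
  [0]=0x6c  [1]=0xf0

6c f0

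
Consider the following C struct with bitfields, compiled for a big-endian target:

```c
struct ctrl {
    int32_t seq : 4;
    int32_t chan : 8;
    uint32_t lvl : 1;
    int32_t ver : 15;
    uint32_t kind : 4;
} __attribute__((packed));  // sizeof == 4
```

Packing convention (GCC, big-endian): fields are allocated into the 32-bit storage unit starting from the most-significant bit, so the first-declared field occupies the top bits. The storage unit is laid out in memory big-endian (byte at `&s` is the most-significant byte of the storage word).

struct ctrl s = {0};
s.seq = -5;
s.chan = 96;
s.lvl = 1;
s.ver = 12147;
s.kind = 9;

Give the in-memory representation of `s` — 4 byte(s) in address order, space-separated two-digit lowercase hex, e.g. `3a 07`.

b6 0a f7 39

[28+:4] seq=-5 & 0xf = 0xb; word=0xb0000000
[20+:8] chan=96 & 0xff = 0x60; word=0xb6000000
[19+:1] lvl=1 & 0x1 = 0x1; word=0xb6080000
[4+:15] ver=12147 & 0x7fff = 0x2f73; word=0xb60af730
[0+:4] kind=9 & 0xf = 0x9; word=0xb60af739
word = 0xb60af739 → big-endian bytes:
  [0]=0xb6  [1]=0x0a  [2]=0xf7  [3]=0x39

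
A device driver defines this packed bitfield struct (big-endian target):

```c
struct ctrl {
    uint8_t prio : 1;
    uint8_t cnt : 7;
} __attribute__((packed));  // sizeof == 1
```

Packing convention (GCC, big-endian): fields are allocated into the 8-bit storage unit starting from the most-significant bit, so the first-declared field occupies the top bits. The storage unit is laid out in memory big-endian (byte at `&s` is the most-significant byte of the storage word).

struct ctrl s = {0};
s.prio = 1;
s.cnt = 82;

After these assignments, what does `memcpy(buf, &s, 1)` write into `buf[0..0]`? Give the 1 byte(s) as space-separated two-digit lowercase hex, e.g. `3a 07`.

d2

[7+:1] prio=1 & 0x1 = 0x1; word=0x80
[0+:7] cnt=82 & 0x7f = 0x52; word=0xd2
word = 0xd2 → big-endian bytes:
  [0]=0xd2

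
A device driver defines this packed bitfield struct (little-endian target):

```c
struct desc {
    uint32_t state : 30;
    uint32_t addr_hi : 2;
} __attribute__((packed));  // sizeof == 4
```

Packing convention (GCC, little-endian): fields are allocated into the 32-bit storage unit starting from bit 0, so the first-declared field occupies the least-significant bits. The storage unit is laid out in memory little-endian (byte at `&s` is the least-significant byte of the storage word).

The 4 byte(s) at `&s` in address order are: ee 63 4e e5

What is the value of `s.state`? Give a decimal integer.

625894382

[0]=0xee [1]=0x63 [2]=0x4e [3]=0xe5 (little-endian) → word 0xe54e63ee
state [0+:30] = (word>>0) & 0x3fffffff = 625894382  ←
addr_hi [30+:2] = (word>>30) & 0x3 = 3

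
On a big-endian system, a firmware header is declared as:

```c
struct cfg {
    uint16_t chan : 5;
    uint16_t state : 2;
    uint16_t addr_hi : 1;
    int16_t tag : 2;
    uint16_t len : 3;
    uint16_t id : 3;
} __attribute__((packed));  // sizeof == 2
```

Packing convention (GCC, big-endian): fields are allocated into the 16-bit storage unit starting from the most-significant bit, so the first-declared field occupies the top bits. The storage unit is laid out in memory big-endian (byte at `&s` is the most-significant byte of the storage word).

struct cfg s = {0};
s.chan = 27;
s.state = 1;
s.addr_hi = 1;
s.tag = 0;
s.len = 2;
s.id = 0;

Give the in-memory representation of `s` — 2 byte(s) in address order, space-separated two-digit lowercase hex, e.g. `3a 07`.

db 10

chan:5 = 27 → 0x1b << 11 → word 0xd800
state:2 = 1 → 0x1 << 9 → word 0xda00
addr_hi:1 = 1 → 0x1 << 8 → word 0xdb00
tag:2 = 0 → 0x0 << 6 → word 0xdb00
len:3 = 2 → 0x2 << 3 → word 0xdb10
id:3 = 0 → 0x0 << 0 → word 0xdb10
word = 0xdb10 → big-endian bytes:
  [0]=0xdb  [1]=0x10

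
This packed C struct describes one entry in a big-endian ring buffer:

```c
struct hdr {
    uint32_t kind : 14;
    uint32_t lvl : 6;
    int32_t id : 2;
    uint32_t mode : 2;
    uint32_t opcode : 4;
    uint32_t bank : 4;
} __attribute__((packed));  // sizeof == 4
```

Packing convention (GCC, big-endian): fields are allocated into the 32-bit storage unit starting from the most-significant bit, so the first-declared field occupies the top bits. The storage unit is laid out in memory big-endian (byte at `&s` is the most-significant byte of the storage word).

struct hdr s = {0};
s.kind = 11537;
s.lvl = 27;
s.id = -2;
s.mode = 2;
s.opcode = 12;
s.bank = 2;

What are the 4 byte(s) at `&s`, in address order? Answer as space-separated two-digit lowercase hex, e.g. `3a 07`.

kind:14 = 11537 → 0x2d11 << 18 → word 0xb4440000
lvl:6 = 27 → 0x1b << 12 → word 0xb445b000
id:2 = -2 → 0x2 << 10 → word 0xb445b800
mode:2 = 2 → 0x2 << 8 → word 0xb445ba00
opcode:4 = 12 → 0xc << 4 → word 0xb445bac0
bank:4 = 2 → 0x2 << 0 → word 0xb445bac2
word = 0xb445bac2 → big-endian bytes:
  [0]=0xb4  [1]=0x45  [2]=0xba  [3]=0xc2

b4 45 ba c2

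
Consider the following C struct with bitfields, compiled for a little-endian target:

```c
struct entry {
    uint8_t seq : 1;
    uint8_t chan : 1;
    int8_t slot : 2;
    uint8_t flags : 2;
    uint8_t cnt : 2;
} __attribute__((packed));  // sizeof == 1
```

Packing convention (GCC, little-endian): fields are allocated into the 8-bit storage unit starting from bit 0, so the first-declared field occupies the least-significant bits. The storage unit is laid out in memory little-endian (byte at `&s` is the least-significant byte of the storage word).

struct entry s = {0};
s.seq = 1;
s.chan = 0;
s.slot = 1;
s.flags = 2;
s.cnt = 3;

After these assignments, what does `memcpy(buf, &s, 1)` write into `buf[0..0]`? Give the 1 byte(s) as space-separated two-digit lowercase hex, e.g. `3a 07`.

seq (1b) val=1 bits=0x1 at bit 0: 0x01
chan (1b) val=0 bits=0x0 at bit 1: 0x01
slot (2b) val=1 bits=0x1 at bit 2: 0x05
flags (2b) val=2 bits=0x2 at bit 4: 0x25
cnt (2b) val=3 bits=0x3 at bit 6: 0xe5
word = 0xe5 → little-endian bytes:
  [0]=0xe5

e5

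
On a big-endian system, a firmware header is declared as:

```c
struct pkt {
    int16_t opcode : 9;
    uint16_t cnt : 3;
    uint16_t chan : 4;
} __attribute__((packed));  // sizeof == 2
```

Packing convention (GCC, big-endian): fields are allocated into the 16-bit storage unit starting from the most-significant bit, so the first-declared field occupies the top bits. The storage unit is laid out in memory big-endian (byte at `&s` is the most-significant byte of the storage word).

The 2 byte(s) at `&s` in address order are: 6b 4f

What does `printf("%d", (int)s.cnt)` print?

[0]=0x6b [1]=0x4f (big-endian) → word 0x6b4f
opcode [7+:9] = (word>>7) & 0x1ff = 214
cnt [4+:3] = (word>>4) & 0x7 = 4  ←
chan [0+:4] = (word>>0) & 0xf = 15

4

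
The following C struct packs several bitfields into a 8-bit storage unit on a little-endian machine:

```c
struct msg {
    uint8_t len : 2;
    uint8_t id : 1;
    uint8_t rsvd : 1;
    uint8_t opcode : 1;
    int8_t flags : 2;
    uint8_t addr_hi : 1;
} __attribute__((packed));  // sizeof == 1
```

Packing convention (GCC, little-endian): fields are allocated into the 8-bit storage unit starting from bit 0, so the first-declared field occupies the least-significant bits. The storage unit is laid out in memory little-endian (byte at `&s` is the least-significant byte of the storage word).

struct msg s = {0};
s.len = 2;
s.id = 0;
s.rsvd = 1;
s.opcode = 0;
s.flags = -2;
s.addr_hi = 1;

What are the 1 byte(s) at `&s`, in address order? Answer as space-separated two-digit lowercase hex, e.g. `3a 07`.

[0+:2] len=2 & 0x3 = 0x2; word=0x02
[2+:1] id=0 & 0x1 = 0x0; word=0x02
[3+:1] rsvd=1 & 0x1 = 0x1; word=0x0a
[4+:1] opcode=0 & 0x1 = 0x0; word=0x0a
[5+:2] flags=-2 & 0x3 = 0x2; word=0x4a
[7+:1] addr_hi=1 & 0x1 = 0x1; word=0xca
word = 0xca → little-endian bytes:
  [0]=0xca

ca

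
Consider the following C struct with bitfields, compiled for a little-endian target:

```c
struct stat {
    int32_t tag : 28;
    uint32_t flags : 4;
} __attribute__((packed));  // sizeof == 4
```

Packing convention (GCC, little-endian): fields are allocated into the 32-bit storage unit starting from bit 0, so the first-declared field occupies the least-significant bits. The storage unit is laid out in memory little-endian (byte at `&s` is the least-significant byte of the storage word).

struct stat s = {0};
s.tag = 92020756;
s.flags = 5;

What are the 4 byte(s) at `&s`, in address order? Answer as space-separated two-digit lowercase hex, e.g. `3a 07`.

14 20 7c 55

[0+:28] tag=92020756 & 0xfffffff = 0x57c2014; word=0x057c2014
[28+:4] flags=5 & 0xf = 0x5; word=0x557c2014
word = 0x557c2014 → little-endian bytes:
  [0]=0x14  [1]=0x20  [2]=0x7c  [3]=0x55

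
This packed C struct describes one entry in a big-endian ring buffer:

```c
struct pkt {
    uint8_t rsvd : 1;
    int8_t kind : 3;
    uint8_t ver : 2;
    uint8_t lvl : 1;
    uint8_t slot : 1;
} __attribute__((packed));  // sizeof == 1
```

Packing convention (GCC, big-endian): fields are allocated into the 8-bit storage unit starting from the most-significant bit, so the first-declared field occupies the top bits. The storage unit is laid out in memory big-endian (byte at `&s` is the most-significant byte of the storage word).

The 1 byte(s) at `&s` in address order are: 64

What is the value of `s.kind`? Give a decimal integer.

-2

[0]=0x64 (big-endian) → word 0x64
rsvd:1 @ bit 7 → (0x64>>7)&0x1 = 0x0
kind:3 @ bit 4 → (0x64>>4)&0x7 = 0x6  ←
ver:2 @ bit 2 → (0x64>>2)&0x3 = 0x1
lvl:1 @ bit 1 → (0x64>>1)&0x1 = 0x0
slot:1 @ bit 0 → (0x64>>0)&0x1 = 0x0
kind signed 3b, MSB=1: 6 - 8 = -2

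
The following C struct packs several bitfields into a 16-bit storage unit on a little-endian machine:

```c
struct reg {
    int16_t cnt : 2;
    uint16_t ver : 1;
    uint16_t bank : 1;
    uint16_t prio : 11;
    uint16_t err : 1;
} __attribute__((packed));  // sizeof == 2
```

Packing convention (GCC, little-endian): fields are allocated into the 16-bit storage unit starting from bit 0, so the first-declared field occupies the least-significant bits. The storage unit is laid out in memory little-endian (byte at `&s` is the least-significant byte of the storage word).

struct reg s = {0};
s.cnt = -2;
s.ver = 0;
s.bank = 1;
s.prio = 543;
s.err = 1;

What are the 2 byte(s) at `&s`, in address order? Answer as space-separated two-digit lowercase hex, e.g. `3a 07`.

cnt:2 = -2 → 0x2 << 0 → word 0x0002
ver:1 = 0 → 0x0 << 2 → word 0x0002
bank:1 = 1 → 0x1 << 3 → word 0x000a
prio:11 = 543 → 0x21f << 4 → word 0x21fa
err:1 = 1 → 0x1 << 15 → word 0xa1fa
word = 0xa1fa → little-endian bytes:
  [0]=0xfa  [1]=0xa1

fa a1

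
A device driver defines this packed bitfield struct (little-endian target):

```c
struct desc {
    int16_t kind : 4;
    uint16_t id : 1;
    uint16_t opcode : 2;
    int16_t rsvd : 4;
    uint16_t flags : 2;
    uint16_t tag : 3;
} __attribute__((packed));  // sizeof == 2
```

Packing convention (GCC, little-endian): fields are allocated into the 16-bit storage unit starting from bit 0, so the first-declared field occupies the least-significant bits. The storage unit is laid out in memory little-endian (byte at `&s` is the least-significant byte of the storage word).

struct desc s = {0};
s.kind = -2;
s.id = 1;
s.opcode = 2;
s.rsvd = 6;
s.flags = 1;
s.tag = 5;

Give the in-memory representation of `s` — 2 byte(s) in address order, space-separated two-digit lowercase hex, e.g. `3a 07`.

kind:4 = -2 → 0xe << 0 → word 0x000e
id:1 = 1 → 0x1 << 4 → word 0x001e
opcode:2 = 2 → 0x2 << 5 → word 0x005e
rsvd:4 = 6 → 0x6 << 7 → word 0x035e
flags:2 = 1 → 0x1 << 11 → word 0x0b5e
tag:3 = 5 → 0x5 << 13 → word 0xab5e
word = 0xab5e → little-endian bytes:
  [0]=0x5e  [1]=0xab

5e ab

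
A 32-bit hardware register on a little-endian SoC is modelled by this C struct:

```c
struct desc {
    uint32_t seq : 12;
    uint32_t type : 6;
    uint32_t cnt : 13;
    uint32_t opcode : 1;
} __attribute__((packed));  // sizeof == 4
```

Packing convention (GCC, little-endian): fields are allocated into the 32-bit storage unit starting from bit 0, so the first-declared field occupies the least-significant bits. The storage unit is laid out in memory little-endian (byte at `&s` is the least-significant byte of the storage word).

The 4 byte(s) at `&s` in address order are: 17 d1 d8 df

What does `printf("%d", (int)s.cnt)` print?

[0]=0x17 [1]=0xd1 [2]=0xd8 [3]=0xdf (little-endian) → word 0xdfd8d117
seq [0+:12] = (word>>0) & 0xfff = 279
type [12+:6] = (word>>12) & 0x3f = 13
cnt [18+:13] = (word>>18) & 0x1fff = 6134  ←
opcode [31+:1] = (word>>31) & 0x1 = 1

6134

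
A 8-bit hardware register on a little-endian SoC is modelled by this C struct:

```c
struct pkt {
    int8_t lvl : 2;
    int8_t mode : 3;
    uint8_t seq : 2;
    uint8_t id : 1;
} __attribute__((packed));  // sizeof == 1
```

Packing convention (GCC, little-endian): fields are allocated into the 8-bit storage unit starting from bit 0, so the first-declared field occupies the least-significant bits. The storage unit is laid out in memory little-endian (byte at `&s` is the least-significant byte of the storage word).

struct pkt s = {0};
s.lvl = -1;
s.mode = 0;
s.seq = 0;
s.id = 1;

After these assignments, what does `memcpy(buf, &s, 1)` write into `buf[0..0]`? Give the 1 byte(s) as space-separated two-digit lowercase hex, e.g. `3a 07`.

lvl:2 = -1 → 0x3 << 0 → word 0x03
mode:3 = 0 → 0x0 << 2 → word 0x03
seq:2 = 0 → 0x0 << 5 → word 0x03
id:1 = 1 → 0x1 << 7 → word 0x83
word = 0x83 → little-endian bytes:
  [0]=0x83

83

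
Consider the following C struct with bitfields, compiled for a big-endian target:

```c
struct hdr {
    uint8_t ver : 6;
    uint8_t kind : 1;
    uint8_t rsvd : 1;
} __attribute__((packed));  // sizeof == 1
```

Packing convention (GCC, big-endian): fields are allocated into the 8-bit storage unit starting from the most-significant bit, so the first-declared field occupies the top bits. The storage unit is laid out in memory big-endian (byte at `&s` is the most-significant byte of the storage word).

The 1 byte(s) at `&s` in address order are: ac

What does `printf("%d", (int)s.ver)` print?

43

[0]=0xac (big-endian) → word 0xac
ver [2+:6] = (word>>2) & 0x3f = 43  ←
kind [1+:1] = (word>>1) & 0x1 = 0
rsvd [0+:1] = (word>>0) & 0x1 = 0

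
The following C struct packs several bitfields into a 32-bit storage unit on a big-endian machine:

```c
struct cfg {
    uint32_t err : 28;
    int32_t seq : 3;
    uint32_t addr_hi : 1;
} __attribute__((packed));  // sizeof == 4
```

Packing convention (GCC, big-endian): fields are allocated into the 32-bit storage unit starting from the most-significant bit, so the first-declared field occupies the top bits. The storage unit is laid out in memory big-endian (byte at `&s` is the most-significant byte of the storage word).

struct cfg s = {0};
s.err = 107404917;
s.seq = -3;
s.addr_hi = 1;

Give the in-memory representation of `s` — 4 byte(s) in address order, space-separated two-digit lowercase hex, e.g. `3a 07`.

66 6d e7 5b

err:28 = 107404917 → 0x666de75 << 4 → word 0x666de750
seq:3 = -3 → 0x5 << 1 → word 0x666de75a
addr_hi:1 = 1 → 0x1 << 0 → word 0x666de75b
word = 0x666de75b → big-endian bytes:
  [0]=0x66  [1]=0x6d  [2]=0xe7  [3]=0x5b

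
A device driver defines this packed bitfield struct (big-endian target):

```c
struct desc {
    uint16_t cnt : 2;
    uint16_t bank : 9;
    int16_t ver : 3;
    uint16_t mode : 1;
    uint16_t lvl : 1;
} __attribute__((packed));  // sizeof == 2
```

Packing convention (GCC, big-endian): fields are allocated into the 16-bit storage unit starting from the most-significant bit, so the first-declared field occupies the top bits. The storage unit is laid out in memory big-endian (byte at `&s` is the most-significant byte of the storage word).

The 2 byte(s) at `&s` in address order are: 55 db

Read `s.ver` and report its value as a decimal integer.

-2

[0]=0x55 [1]=0xdb (big-endian) → word 0x55db
cnt:2 @ bit 14 → (0x55db>>14)&0x3 = 0x1
bank:9 @ bit 5 → (0x55db>>5)&0x1ff = 0xae
ver:3 @ bit 2 → (0x55db>>2)&0x7 = 0x6  ←
mode:1 @ bit 1 → (0x55db>>1)&0x1 = 0x1
lvl:1 @ bit 0 → (0x55db>>0)&0x1 = 0x1
ver signed 3b, MSB=1: 6 - 8 = -2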